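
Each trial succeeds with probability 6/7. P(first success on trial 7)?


Geometric: P(X=7) = (1-p)^(k-1)×p = (1/7)^6×6/7 = 6/823543

P(X=7) = 6/823543 ≈ 0.00%


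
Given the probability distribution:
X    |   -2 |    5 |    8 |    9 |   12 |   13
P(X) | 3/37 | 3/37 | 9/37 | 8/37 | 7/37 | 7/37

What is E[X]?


E[X] = Σ x·P(X=x)
= (-2)×(3/37) + (5)×(3/37) + (8)×(9/37) + (9)×(8/37) + (12)×(7/37) + (13)×(7/37)
= 328/37

E[X] = 328/37


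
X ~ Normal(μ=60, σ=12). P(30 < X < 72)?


z₁=(30-60)/12=-2.5, z₂=(72-60)/12=1.0
P = Φ(1.0) - Φ(-2.5) = 0.841345 - 0.006210 = 0.835135 ≈ 0.8351

P(30 < X < 72) ≈ 0.8351


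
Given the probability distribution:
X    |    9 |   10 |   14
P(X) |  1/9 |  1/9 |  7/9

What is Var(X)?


E[X] = 13
E[X²] = 1553/9
Var(X) = E[X²] - (E[X])² = 1553/9 - 169 = 32/9

Var(X) = 32/9 ≈ 3.5556


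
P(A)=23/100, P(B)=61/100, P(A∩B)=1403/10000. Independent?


P(A)×P(B) = 1403/10000
P(A∩B) = 1403/10000
Equal ✓ → Independent

Yes, independent


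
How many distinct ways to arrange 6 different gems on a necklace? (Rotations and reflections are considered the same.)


Free circular arrangements: rotations and reflections both identified.
(n-1)!/2 = 5!/2 = 120/2 = 60

60


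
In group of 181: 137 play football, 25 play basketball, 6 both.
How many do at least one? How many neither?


|A∪B| = 137+25-6 = 156
Neither = 181-156 = 25

At least one: 156; Neither: 25


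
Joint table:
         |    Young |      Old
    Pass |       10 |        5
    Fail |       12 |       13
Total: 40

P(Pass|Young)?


P(Pass|Young) = 10/(10+12) = 10/22 = 5/11

P = 5/11 ≈ 45.45%


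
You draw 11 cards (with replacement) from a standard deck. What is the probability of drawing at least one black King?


P(not a black King) = 50/52 = 25/26
P(none in 11 draws) = (25/26)^11 = 2384185791015625/3670344486987776
P(≥1 black King) = 1 - 2384185791015625/3670344486987776 = 1286158695972151/3670344486987776

P = 1286158695972151/3670344486987776 ≈ 35.04%


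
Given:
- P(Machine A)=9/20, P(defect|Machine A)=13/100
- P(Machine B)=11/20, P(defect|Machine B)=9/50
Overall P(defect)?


P(B) = Σ P(B|Aᵢ)×P(Aᵢ)
  13/100×9/20 = 117/2000
  9/50×11/20 = 99/1000
Sum = 63/400

P(defect) = 63/400 ≈ 15.75%


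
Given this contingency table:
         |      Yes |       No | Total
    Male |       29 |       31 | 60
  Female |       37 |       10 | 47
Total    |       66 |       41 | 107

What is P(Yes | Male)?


P(Yes | Male) = 29/(29+31) = 29/60

P(Yes|Male) = 29/60 ≈ 48.33%


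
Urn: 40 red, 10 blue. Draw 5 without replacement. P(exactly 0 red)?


Hypergeometric: C(40,0)×C(10,5)/C(50,5)
= 1×252/2118760 = 9/75670

P(X=0) = 9/75670 ≈ 0.01%


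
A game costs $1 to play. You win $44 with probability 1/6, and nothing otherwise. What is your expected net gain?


E[gain] = (44-1)×1/6 + (-1)×5/6
= 43/6 - 5/6 = 19/3

Expected net gain = $19/3 ≈ $6.33


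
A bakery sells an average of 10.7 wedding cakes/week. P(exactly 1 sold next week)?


Poisson(λ=10.7): P(X=1) = e^(-λ)×λ^k/k!
= e^(-10.7) × 10.7^1 / 1!
≈ 2.254493791e-05 × 10.7 / 1 ≈ 0.000241

P(X=1) ≈ 0.000241 ≈ 0.02%


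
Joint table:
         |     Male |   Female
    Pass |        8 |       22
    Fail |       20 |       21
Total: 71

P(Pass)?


P(Pass) = (8+22)/71 = 30/71

P(Pass) = 30/71 ≈ 42.25%


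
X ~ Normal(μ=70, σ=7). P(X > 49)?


z = (49-70)/7 = -3.0
P(X > 49) = 1 - P(Z ≤ -3.0) = 1 - 0.0013 = 0.9987

P(X > 49) ≈ 0.9987


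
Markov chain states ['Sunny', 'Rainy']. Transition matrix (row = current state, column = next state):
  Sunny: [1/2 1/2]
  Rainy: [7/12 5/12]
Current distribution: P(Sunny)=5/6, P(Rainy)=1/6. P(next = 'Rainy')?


P(next=Rainy) = Σᵢ P(now=i)×P(i→Rainy)
= 5/6×1/2 + 1/6×5/12
= 5/12 + 5/72 = 35/72

P = 35/72 ≈ 0.4861


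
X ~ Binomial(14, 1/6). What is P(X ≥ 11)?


P(X ≥ 11) = Σ P(X=i) for i=11..14
P(X=11) = 11375/19591041024
P(X=12) = 2275/78364164096
P(X=13) = 35/39182082048
P(X=14) = 1/78364164096
Sum = 23923/39182082048

P(X ≥ 11) = 23923/39182082048 ≈ 0.00%


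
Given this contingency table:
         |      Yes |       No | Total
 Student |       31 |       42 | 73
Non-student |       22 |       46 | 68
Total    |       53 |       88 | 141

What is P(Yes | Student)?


P(Yes | Student) = 31/(31+42) = 31/73

P(Yes|Student) = 31/73 ≈ 42.47%


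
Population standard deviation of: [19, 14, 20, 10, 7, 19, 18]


Mean = 107/7
  (19-107/7)²=676/49
  (14-107/7)²=81/49
  (20-107/7)²=1089/49
  (10-107/7)²=1369/49
  (7-107/7)²=3364/49
  (19-107/7)²=676/49
  (18-107/7)²=361/49
Σ(x-μ)² = 1088/7
σ² = (1088/7)/7 = 1088/49

σ = √(1088/49) ≈ 4.7121


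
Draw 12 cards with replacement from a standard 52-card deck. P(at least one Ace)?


P(not a Ace) = 48/52 = 12/13
P(none in 12 draws) = (12/13)^12 = 8916100448256/23298085122481
P(≥1 Ace) = 1 - 8916100448256/23298085122481 = 14381984674225/23298085122481

P = 14381984674225/23298085122481 ≈ 61.73%


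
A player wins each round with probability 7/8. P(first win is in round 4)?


Geometric: P(X=4) = (1-p)^(k-1)×p = (1/8)^3×7/8 = 7/4096

P(X=4) = 7/4096 ≈ 0.17%


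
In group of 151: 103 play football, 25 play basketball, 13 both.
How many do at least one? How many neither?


|A∪B| = 103+25-13 = 115
Neither = 151-115 = 36

At least one: 115; Neither: 36


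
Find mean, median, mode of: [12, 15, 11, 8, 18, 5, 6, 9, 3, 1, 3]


Sorted: [1, 3, 3, 5, 6, 8, 9, 11, 12, 15, 18]
Mean = 91/11
Median = 8
Freq: {12: 1, 15: 1, 11: 1, 8: 1, 18: 1, 5: 1, 6: 1, 9: 1, 3: 2, 1: 1}
Mode: [3]

Mean=91/11, Median=8, Mode=3


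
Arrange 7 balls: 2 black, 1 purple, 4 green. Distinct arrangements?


7!/(2!×1!×4!) = 105

105


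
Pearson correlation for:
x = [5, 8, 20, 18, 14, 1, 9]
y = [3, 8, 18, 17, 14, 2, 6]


n=7, Σx=75, Σy=68, Σxy=997, Σx²=1091, Σy²=922
r = (7×997 - 75×68)/√((7×1091 - 75²)(7×922 - 68²))
= 1879/√(2012×1830) = 1879/√3681960 ≈ 1879/1918.8434 ≈ 0.9792

r ≈ 0.9792


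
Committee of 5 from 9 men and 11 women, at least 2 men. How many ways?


Count by #men:
  2M,3W: C(9,2)×C(11,3)=5940
  3M,2W: C(9,3)×C(11,2)=4620
  4M,1W: C(9,4)×C(11,1)=1386
  5M,0W: C(9,5)×C(11,0)=126
Total = 12072

12072


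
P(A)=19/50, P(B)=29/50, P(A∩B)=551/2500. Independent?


P(A)×P(B) = 551/2500
P(A∩B) = 551/2500
Equal ✓ → Independent

Yes, independent


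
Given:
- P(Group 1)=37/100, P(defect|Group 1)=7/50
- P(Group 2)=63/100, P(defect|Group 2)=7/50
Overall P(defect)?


P(B) = Σ P(B|Aᵢ)×P(Aᵢ)
  7/50×37/100 = 259/5000
  7/50×63/100 = 441/5000
Sum = 7/50

P(defect) = 7/50 ≈ 14.00%


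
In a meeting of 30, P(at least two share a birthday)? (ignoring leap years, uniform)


P(all different) = Π(365-i)/365 for i=0..29
= 0.293684
P(match) = 1 - 0.293684 = 0.706316

P ≈ 0.7063 ≈ 70.63%


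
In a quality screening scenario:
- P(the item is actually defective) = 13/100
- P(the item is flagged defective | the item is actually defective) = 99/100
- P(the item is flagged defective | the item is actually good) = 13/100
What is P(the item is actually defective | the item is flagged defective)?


Using Bayes' theorem:
P(A|B) = P(B|A)·P(A) / P(B)

P(the item is flagged defective) = 99/100 × 13/100 + 13/100 × 87/100
= 1287/10000 + 1131/10000 = 1209/5000

P(the item is actually defective|the item is flagged defective) = (1287/10000) / (1209/5000) = 33/62

P(the item is actually defective|the item is flagged defective) = 33/62 ≈ 53.23%


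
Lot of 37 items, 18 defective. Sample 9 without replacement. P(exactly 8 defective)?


Hypergeometric: C(18,8)×C(19,1)/C(37,9)
= 43758×19/124403620 = 2223/332630

P(X=8) = 2223/332630 ≈ 0.67%


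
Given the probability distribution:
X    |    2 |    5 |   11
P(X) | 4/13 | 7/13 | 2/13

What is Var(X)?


E[X] = 5
E[X²] = 433/13
Var(X) = E[X²] - (E[X])² = 433/13 - 25 = 108/13

Var(X) = 108/13 ≈ 8.3077


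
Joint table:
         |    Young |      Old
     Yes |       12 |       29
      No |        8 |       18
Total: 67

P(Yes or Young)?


P(Yes∨Young) = P(Yes) + P(Young) - P(Yes∧Young)
= (41 + 20 - 12)/67 = 49/67

P = 49/67 ≈ 73.13%


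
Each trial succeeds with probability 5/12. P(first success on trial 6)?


Geometric: P(X=6) = (1-p)^(k-1)×p = (7/12)^5×5/12 = 84035/2985984

P(X=6) = 84035/2985984 ≈ 2.81%


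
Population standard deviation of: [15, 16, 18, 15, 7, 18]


Mean = 89/6
  (15-89/6)²=1/36
  (16-89/6)²=49/36
  (18-89/6)²=361/36
  (15-89/6)²=1/36
  (7-89/6)²=2209/36
  (18-89/6)²=361/36
Σ(x-μ)² = 497/6
σ² = (497/6)/6 = 497/36

σ = √(497/36) ≈ 3.7156


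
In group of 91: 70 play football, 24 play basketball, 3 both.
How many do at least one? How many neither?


|A∪B| = 70+24-3 = 91
Neither = 91-91 = 0

At least one: 91; Neither: 0


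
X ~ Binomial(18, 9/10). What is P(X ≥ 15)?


P(X ≥ 15) = Σ P(X=i) for i=15..18
P(X=15) = 10500447736827099/62500000000000000
P(X=16) = 283512088894331673/1000000000000000000
P(X=17) = 150094635296999121/500000000000000000
P(X=18) = 150094635296999121/1000000000000000000
Sum = 45090157928728131/50000000000000000

P(X ≥ 15) = 45090157928728131/50000000000000000 ≈ 90.18%


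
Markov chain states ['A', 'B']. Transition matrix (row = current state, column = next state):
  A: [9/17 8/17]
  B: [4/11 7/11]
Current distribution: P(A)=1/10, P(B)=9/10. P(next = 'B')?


P(next=B) = Σᵢ P(now=i)×P(i→B)
= 1/10×8/17 + 9/10×7/11
= 4/85 + 63/110 = 1159/1870

P = 1159/1870 ≈ 0.6198


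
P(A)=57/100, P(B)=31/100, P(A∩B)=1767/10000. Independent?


P(A)×P(B) = 1767/10000
P(A∩B) = 1767/10000
Equal ✓ → Independent

Yes, independent


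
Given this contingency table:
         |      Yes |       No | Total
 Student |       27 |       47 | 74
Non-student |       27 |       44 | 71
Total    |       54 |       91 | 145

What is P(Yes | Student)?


P(Yes | Student) = 27/(27+47) = 27/74

P(Yes|Student) = 27/74 ≈ 36.49%


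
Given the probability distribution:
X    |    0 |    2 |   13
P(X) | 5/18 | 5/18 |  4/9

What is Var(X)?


E[X] = 19/3
E[X²] = 686/9
Var(X) = E[X²] - (E[X])² = 686/9 - 361/9 = 325/9

Var(X) = 325/9 ≈ 36.1111


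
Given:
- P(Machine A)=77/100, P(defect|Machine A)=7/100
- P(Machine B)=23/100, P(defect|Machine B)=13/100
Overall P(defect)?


P(B) = Σ P(B|Aᵢ)×P(Aᵢ)
  7/100×77/100 = 539/10000
  13/100×23/100 = 299/10000
Sum = 419/5000

P(defect) = 419/5000 ≈ 8.38%


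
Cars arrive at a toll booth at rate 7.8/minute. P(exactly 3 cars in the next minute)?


Poisson(λ=7.8): P(X=3) = e^(-λ)×λ^k/k!
= e^(-7.8) × 7.8^3 / 3!
≈ 0.000409734979 × 474.552 / 6 ≈ 0.032407

P(X=3) ≈ 0.032407 ≈ 3.24%


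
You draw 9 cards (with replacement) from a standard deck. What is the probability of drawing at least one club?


P(not a club) = 39/52 = 3/4
P(none in 9 draws) = (3/4)^9 = 19683/262144
P(≥1 club) = 1 - 19683/262144 = 242461/262144

P = 242461/262144 ≈ 92.49%


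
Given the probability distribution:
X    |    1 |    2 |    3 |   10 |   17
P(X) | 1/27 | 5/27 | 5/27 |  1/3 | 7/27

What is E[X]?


E[X] = Σ x·P(X=x)
= (1)×(1/27) + (2)×(5/27) + (3)×(5/27) + (10)×(1/3) + (17)×(7/27)
= 235/27

E[X] = 235/27


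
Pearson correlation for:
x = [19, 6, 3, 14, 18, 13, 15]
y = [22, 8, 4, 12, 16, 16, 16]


n=7, Σx=88, Σy=94, Σxy=1382, Σx²=1320, Σy²=1476
r = (7×1382 - 88×94)/√((7×1320 - 88²)(7×1476 - 94²))
= 1402/√(1496×1496) = 1402/√2238016 ≈ 1402/1496.0000 ≈ 0.9372

r ≈ 0.9372


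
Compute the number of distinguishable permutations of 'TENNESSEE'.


Letters: 9, freq: {'T': 1, 'E': 4, 'N': 2, 'S': 2}
9!/(1!×4!×2!×2!) = 362880/96 = 3780

3780


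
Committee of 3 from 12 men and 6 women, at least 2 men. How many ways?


Count by #men:
  2M,1W: C(12,2)×C(6,1)=396
  3M,0W: C(12,3)×C(6,0)=220
Total = 616

616


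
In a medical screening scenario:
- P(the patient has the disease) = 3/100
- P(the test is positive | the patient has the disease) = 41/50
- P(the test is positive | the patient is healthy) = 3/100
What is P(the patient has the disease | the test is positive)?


Using Bayes' theorem:
P(A|B) = P(B|A)·P(A) / P(B)

P(the test is positive) = 41/50 × 3/100 + 3/100 × 97/100
= 123/5000 + 291/10000 = 537/10000

P(the patient has the disease|the test is positive) = (123/5000) / (537/10000) = 82/179

P(the patient has the disease|the test is positive) = 82/179 ≈ 45.81%


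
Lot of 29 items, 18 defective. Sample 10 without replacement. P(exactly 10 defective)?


Hypergeometric: C(18,10)×C(11,0)/C(29,10)
= 43758×1/20030010 = 51/23345

P(X=10) = 51/23345 ≈ 0.22%


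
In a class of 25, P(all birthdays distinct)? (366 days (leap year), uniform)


P(all different) = Π(366-i)/366 for i=0..24
= (366/366)×(365/366)×...×(342/366)
= 0.432316

P ≈ 0.4323 ≈ 43.23%


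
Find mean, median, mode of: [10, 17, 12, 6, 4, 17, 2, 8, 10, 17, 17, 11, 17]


Sorted: [2, 4, 6, 8, 10, 10, 11, 12, 17, 17, 17, 17, 17]
Mean = 148/13
Median = 11
Freq: {10: 2, 17: 5, 12: 1, 6: 1, 4: 1, 2: 1, 8: 1, 11: 1}
Mode: [17]

Mean=148/13, Median=11, Mode=17


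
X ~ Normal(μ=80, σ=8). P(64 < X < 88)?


z₁=(64-80)/8=-2.0, z₂=(88-80)/8=1.0
P = Φ(1.0) - Φ(-2.0) = 0.841345 - 0.022750 = 0.818595 ≈ 0.8186

P(64 < X < 88) ≈ 0.8186


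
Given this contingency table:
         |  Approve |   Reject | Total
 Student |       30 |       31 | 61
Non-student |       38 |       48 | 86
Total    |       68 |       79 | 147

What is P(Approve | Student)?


P(Approve | Student) = 30/(30+31) = 30/61

P(Approve|Student) = 30/61 ≈ 49.18%


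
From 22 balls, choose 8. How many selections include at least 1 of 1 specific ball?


Complement: C(22,8) - C(21,8) = 319770 - 203490 = 116280

116280


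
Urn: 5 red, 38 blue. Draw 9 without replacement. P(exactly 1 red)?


Hypergeometric: C(5,1)×C(38,8)/C(43,9)
= 5×48903492/563921995 = 69564/160433

P(X=1) = 69564/160433 ≈ 43.36%


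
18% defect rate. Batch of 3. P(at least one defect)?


P(all good) = (41/50)^3 = 68921/125000
P(≥1 defect) = 56079/125000

P = 56079/125000 ≈ 44.86%


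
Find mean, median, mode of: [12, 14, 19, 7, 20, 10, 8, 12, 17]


Sorted: [7, 8, 10, 12, 12, 14, 17, 19, 20]
Mean = 119/9
Median = 12
Freq: {12: 2, 14: 1, 19: 1, 7: 1, 20: 1, 10: 1, 8: 1, 17: 1}
Mode: [12]

Mean=119/9, Median=12, Mode=12


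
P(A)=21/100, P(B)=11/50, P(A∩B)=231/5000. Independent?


P(A)×P(B) = 231/5000
P(A∩B) = 231/5000
Equal ✓ → Independent

Yes, independent


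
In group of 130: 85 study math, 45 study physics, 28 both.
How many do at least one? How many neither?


|A∪B| = 85+45-28 = 102
Neither = 130-102 = 28

At least one: 102; Neither: 28


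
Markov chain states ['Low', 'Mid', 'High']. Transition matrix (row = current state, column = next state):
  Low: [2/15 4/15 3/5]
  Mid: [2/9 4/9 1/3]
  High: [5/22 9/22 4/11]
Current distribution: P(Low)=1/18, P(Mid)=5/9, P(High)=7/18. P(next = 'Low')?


P(next=Low) = Σᵢ P(now=i)×P(i→Low)
= 1/18×2/15 + 5/9×2/9 + 7/18×5/22
= 1/135 + 10/81 + 35/396 = 3907/17820

P = 3907/17820 ≈ 0.2192


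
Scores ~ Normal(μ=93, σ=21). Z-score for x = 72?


z = (x - μ)/σ = (72 - 93)/21 = -1.0

z = -1.0


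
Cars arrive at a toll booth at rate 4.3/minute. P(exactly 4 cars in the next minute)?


Poisson(λ=4.3): P(X=4) = e^(-λ)×λ^k/k!
= e^(-4.3) × 4.3^4 / 4!
≈ 0.01356855901 × 341.8801 / 24 ≈ 0.193284

P(X=4) ≈ 0.193284 ≈ 19.33%


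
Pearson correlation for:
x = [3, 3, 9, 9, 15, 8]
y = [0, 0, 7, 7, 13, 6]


n=6, Σx=47, Σy=33, Σxy=369, Σx²=469, Σy²=303
r = (6×369 - 47×33)/√((6×469 - 47²)(6×303 - 33²))
= 663/√(605×729) = 663/√441045 ≈ 663/664.1122 ≈ 0.9983

r ≈ 0.9983


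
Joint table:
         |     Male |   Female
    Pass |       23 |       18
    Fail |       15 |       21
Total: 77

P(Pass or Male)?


P(Pass∨Male) = P(Pass) + P(Male) - P(Pass∧Male)
= (41 + 38 - 23)/77 = 56/77 = 8/11

P = 8/11 ≈ 72.73%


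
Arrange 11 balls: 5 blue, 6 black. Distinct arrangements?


11!/(5!×6!) = 462

462


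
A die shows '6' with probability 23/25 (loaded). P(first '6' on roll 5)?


Geometric: P(X=5) = (1-p)^(k-1)×p = (2/25)^4×23/25 = 368/9765625

P(X=5) = 368/9765625 ≈ 0.00%


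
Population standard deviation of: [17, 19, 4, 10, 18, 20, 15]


Mean = 103/7
  (17-103/7)²=256/49
  (19-103/7)²=900/49
  (4-103/7)²=5625/49
  (10-103/7)²=1089/49
  (18-103/7)²=529/49
  (20-103/7)²=1369/49
  (15-103/7)²=4/49
Σ(x-μ)² = 1396/7
σ² = (1396/7)/7 = 1396/49

σ = √(1396/49) ≈ 5.3376


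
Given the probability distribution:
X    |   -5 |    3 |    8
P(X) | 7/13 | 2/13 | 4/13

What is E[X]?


E[X] = Σ x·P(X=x)
= (-5)×(7/13) + (3)×(2/13) + (8)×(4/13)
= 3/13

E[X] = 3/13


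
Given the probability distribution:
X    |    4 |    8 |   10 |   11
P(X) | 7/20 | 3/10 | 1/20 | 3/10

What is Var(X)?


E[X] = 38/5
E[X²] = 661/10
Var(X) = E[X²] - (E[X])² = 661/10 - 1444/25 = 417/50

Var(X) = 417/50 ≈ 8.3400


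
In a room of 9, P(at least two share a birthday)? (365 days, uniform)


P(all different) = Π(365-i)/365 for i=0..8
= 0.905376
P(match) = 1 - 0.905376 = 0.094624

P ≈ 0.0946 ≈ 9.46%


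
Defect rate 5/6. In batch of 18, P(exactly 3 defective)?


Binomial: P(X=3) = C(18,3)×p^3×(1-p)^15
= 816 × 125/216 × 1/470184984576 = 2125/2115832430592

P(X=3) = 2125/2115832430592 ≈ 0.00%


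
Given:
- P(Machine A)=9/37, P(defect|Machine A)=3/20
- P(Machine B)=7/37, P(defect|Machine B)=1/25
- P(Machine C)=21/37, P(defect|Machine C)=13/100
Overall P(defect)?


P(B) = Σ P(B|Aᵢ)×P(Aᵢ)
  3/20×9/37 = 27/740
  1/25×7/37 = 7/925
  13/100×21/37 = 273/3700
Sum = 109/925

P(defect) = 109/925 ≈ 11.78%


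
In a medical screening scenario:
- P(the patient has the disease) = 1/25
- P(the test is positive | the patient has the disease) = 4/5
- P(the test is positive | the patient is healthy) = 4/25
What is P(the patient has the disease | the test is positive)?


Using Bayes' theorem:
P(A|B) = P(B|A)·P(A) / P(B)

P(the test is positive) = 4/5 × 1/25 + 4/25 × 24/25
= 4/125 + 96/625 = 116/625

P(the patient has the disease|the test is positive) = (4/125) / (116/625) = 5/29

P(the patient has the disease|the test is positive) = 5/29 ≈ 17.24%


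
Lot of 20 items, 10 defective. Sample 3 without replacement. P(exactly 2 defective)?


Hypergeometric: C(10,2)×C(10,1)/C(20,3)
= 45×10/1140 = 15/38

P(X=2) = 15/38 ≈ 39.47%


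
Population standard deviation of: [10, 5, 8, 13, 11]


Mean = 47/5
  (10-47/5)²=9/25
  (5-47/5)²=484/25
  (8-47/5)²=49/25
  (13-47/5)²=324/25
  (11-47/5)²=64/25
Σ(x-μ)² = 186/5
σ² = (186/5)/5 = 186/25

σ = √(186/25) ≈ 2.7276


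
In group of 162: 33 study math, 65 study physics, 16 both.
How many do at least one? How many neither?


|A∪B| = 33+65-16 = 82
Neither = 162-82 = 80

At least one: 82; Neither: 80


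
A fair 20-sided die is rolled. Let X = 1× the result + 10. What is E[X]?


E[die] = (1+20)/2 = 21/2
E[X] = 1×21/2 + 10 = 41/2

E[X] = 41/2


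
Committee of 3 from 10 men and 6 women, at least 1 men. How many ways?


Count by #men:
  1M,2W: C(10,1)×C(6,2)=150
  2M,1W: C(10,2)×C(6,1)=270
  3M,0W: C(10,3)×C(6,0)=120
Total = 540

540


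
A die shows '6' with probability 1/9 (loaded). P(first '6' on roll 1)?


Geometric: P(X=1) = (1-p)^(k-1)×p = (8/9)^0×1/9 = 1/9

P(X=1) = 1/9 ≈ 11.11%


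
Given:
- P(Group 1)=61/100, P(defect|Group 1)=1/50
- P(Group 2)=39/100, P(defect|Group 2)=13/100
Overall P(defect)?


P(B) = Σ P(B|Aᵢ)×P(Aᵢ)
  1/50×61/100 = 61/5000
  13/100×39/100 = 507/10000
Sum = 629/10000

P(defect) = 629/10000 ≈ 6.29%


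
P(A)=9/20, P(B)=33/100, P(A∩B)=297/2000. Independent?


P(A)×P(B) = 297/2000
P(A∩B) = 297/2000
Equal ✓ → Independent

Yes, independent


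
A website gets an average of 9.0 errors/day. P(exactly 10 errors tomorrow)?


Poisson(λ=9.0): P(X=10) = e^(-λ)×λ^k/k!
= e^(-9.0) × 9.0^10 / 10!
≈ 0.0001234098041 × 3486784401 / 3628800 ≈ 0.118580

P(X=10) ≈ 0.118580 ≈ 11.86%


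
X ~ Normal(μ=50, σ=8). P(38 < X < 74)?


z₁=(38-50)/8=-1.5, z₂=(74-50)/8=3.0
P = Φ(3.0) - Φ(-1.5) = 0.998650 - 0.066807 = 0.931843 ≈ 0.9318

P(38 < X < 74) ≈ 0.9318


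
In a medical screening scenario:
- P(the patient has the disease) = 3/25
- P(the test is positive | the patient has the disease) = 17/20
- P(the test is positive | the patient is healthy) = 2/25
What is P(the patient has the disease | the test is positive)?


Using Bayes' theorem:
P(A|B) = P(B|A)·P(A) / P(B)

P(the test is positive) = 17/20 × 3/25 + 2/25 × 22/25
= 51/500 + 44/625 = 431/2500

P(the patient has the disease|the test is positive) = (51/500) / (431/2500) = 255/431

P(the patient has the disease|the test is positive) = 255/431 ≈ 59.16%


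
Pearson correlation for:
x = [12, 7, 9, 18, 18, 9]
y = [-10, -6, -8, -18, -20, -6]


n=6, Σx=73, Σy=-68, Σxy=-972, Σx²=1003, Σy²=960
r = (6×(-972) - 73×(-68))/√((6×1003 - 73²)(6×960 - (-68)²))
= -868/√(689×1136) = -868/√782704 ≈ -868/884.7056 ≈ -0.9811

r ≈ -0.9811


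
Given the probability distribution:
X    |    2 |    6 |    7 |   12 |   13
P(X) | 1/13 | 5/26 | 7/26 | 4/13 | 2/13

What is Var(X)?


E[X] = 231/26
E[X²] = 2359/26
Var(X) = E[X²] - (E[X])² = 2359/26 - 53361/676 = 7973/676

Var(X) = 7973/676 ≈ 11.7944


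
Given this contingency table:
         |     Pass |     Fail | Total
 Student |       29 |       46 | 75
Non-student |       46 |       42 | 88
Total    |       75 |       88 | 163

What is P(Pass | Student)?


P(Pass | Student) = 29/(29+46) = 29/75

P(Pass|Student) = 29/75 ≈ 38.67%


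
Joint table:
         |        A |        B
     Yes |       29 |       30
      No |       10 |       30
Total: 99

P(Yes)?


P(Yes) = (29+30)/99 = 59/99

P(Yes) = 59/99 ≈ 59.60%


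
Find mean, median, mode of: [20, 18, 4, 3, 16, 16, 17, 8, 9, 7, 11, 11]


Sorted: [3, 4, 7, 8, 9, 11, 11, 16, 16, 17, 18, 20]
Mean = 140/12 = 35/3
Median = 11
Freq: {20: 1, 18: 1, 4: 1, 3: 1, 16: 2, 17: 1, 8: 1, 9: 1, 7: 1, 11: 2}
Mode: [11, 16]

Mean=35/3, Median=11, Mode=[11, 16]


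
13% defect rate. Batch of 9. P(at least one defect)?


P(all good) = (87/100)^9 = 285544154243029527/1000000000000000000
P(≥1 defect) = 714455845756970473/1000000000000000000

P = 714455845756970473/1000000000000000000 ≈ 71.45%


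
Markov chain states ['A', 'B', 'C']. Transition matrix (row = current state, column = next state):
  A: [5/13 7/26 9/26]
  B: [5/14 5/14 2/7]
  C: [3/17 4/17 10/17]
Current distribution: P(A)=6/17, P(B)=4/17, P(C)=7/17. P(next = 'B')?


P(next=B) = Σᵢ P(now=i)×P(i→B)
= 6/17×7/26 + 4/17×5/14 + 7/17×4/17
= 21/221 + 10/119 + 28/289 = 7257/26299

P = 7257/26299 ≈ 0.2759


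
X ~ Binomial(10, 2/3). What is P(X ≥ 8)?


P(X ≥ 8) = Σ P(X=i) for i=8..10
P(X=8) = 1280/6561
P(X=9) = 5120/59049
P(X=10) = 1024/59049
Sum = 5888/19683

P(X ≥ 8) = 5888/19683 ≈ 29.91%


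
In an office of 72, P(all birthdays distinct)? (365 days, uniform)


P(all different) = Π(365-i)/365 for i=0..71
= (365/365)×(364/365)×...×(294/365)
= 0.000547

P ≈ 0.0005 ≈ 0.05%


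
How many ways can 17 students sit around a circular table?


Circular arrangements of 17 distinct objects: fix one position to break rotational symmetry.
(n-1)! = 16! = 20922789888000

20922789888000


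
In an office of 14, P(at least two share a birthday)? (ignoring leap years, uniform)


P(all different) = Π(365-i)/365 for i=0..13
= 0.776897
P(match) = 1 - 0.776897 = 0.223103

P ≈ 0.2231 ≈ 22.31%


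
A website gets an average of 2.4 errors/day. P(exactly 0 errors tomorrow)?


Poisson(λ=2.4): P(X=0) = e^(-λ)×λ^k/k!
= e^(-2.4) × 2.4^0 / 0!
≈ 0.09071795329 × 1 / 1 ≈ 0.090718

P(X=0) ≈ 0.090718 ≈ 9.07%


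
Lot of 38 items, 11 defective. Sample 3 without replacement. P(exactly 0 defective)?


Hypergeometric: C(11,0)×C(27,3)/C(38,3)
= 1×2925/8436 = 975/2812

P(X=0) = 975/2812 ≈ 34.67%


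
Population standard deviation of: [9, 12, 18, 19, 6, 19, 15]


Mean = 98/7 = 14
  (9-14)²=25
  (12-14)²=4
  (18-14)²=16
  (19-14)²=25
  (6-14)²=64
  (19-14)²=25
  (15-14)²=1
Σ(x-μ)² = 160
σ² = 160/7

σ = √(160/7) ≈ 4.7809


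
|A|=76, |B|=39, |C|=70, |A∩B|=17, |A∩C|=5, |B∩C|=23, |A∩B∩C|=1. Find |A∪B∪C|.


|A∪B∪C| = 76+39+70-17-5-23+1 = 141

|A∪B∪C| = 141


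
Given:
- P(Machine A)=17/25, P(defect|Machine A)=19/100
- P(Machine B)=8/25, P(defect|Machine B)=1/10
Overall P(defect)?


P(B) = Σ P(B|Aᵢ)×P(Aᵢ)
  19/100×17/25 = 323/2500
  1/10×8/25 = 4/125
Sum = 403/2500

P(defect) = 403/2500 ≈ 16.12%


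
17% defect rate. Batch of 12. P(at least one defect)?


P(all good) = (83/100)^12 = 106890007738661124410161/1000000000000000000000000
P(≥1 defect) = 893109992261338875589839/1000000000000000000000000

P = 893109992261338875589839/1000000000000000000000000 ≈ 89.31%


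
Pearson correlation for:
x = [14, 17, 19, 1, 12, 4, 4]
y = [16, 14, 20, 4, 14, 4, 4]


n=7, Σx=71, Σy=76, Σxy=1046, Σx²=1023, Σy²=1096
r = (7×1046 - 71×76)/√((7×1023 - 71²)(7×1096 - 76²))
= 1926/√(2120×1896) = 1926/√4019520 ≈ 1926/2004.8741 ≈ 0.9607

r ≈ 0.9607


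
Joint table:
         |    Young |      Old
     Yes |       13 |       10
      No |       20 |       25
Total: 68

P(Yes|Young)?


P(Yes|Young) = 13/(13+20) = 13/33

P = 13/33 ≈ 39.39%


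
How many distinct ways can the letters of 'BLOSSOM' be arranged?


Letters: 7, freq: {'B': 1, 'L': 1, 'O': 2, 'S': 2, 'M': 1}
7!/(1!×1!×2!×2!×1!) = 5040/4 = 1260

1260


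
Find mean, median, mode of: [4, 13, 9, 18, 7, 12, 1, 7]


Sorted: [1, 4, 7, 7, 9, 12, 13, 18]
Mean = 71/8
Median = 8
Freq: {4: 1, 13: 1, 9: 1, 18: 1, 7: 2, 12: 1, 1: 1}
Mode: [7]

Mean=71/8, Median=8, Mode=7


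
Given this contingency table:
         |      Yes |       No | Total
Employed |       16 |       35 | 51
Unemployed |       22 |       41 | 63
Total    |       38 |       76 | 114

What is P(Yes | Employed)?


P(Yes | Employed) = 16/(16+35) = 16/51

P(Yes|Employed) = 16/51 ≈ 31.37%


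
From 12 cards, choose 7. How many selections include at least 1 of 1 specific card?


Complement: C(12,7) - C(11,7) = 792 - 330 = 462

462


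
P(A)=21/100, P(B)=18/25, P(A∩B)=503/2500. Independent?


P(A)×P(B) = 189/1250
P(A∩B) = 503/2500
Not equal → NOT independent

No, not independent


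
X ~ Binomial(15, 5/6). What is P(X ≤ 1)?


P(X ≤ 1) = Σ P(X=i) for i=0..1
P(X=0) = 1/470184984576
P(X=1) = 25/156728328192
Sum = 19/117546246144

P(X ≤ 1) = 19/117546246144 ≈ 0.00%


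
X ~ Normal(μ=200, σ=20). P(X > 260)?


z = (260-200)/20 = 3.0
P(X > 260) = 1 - P(Z ≤ 3.0) = 1 - 0.9987 = 0.0013

P(X > 260) ≈ 0.0013


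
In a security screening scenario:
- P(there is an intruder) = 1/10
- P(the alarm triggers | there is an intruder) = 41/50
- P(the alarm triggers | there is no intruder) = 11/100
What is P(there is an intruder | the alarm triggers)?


Using Bayes' theorem:
P(A|B) = P(B|A)·P(A) / P(B)

P(the alarm triggers) = 41/50 × 1/10 + 11/100 × 9/10
= 41/500 + 99/1000 = 181/1000

P(there is an intruder|the alarm triggers) = (41/500) / (181/1000) = 82/181

P(there is an intruder|the alarm triggers) = 82/181 ≈ 45.30%


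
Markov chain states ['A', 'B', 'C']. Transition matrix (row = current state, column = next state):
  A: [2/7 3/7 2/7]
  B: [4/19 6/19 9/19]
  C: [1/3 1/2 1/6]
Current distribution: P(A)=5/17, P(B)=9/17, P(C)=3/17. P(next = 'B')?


P(next=B) = Σᵢ P(now=i)×P(i→B)
= 5/17×3/7 + 9/17×6/19 + 3/17×1/2
= 15/119 + 54/323 + 3/34 = 1725/4522

P = 1725/4522 ≈ 0.3815


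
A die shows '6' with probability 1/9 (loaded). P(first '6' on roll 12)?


Geometric: P(X=12) = (1-p)^(k-1)×p = (8/9)^11×1/9 = 8589934592/282429536481

P(X=12) = 8589934592/282429536481 ≈ 3.04%


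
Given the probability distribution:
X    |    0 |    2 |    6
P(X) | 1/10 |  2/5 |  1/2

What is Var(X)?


E[X] = 19/5
E[X²] = 98/5
Var(X) = E[X²] - (E[X])² = 98/5 - 361/25 = 129/25

Var(X) = 129/25 ≈ 5.1600


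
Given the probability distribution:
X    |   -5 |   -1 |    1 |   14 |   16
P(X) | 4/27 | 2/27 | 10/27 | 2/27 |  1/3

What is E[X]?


E[X] = Σ x·P(X=x)
= (-5)×(4/27) + (-1)×(2/27) + (1)×(10/27) + (14)×(2/27) + (16)×(1/3)
= 160/27

E[X] = 160/27


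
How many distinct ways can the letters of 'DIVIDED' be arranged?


Letters: 7, freq: {'D': 3, 'I': 2, 'V': 1, 'E': 1}
7!/(3!×2!×1!×1!) = 5040/12 = 420

420


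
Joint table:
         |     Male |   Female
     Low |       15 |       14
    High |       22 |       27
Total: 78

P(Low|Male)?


P(Low|Male) = 15/(15+22) = 15/37

P = 15/37 ≈ 40.54%


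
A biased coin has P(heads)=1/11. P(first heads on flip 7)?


Geometric: P(X=7) = (1-p)^(k-1)×p = (10/11)^6×1/11 = 1000000/19487171

P(X=7) = 1000000/19487171 ≈ 5.13%


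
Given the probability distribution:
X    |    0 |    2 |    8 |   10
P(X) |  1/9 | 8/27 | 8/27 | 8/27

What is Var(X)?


E[X] = 160/27
E[X²] = 448/9
Var(X) = E[X²] - (E[X])² = 448/9 - 25600/729 = 10688/729

Var(X) = 10688/729 ≈ 14.6612


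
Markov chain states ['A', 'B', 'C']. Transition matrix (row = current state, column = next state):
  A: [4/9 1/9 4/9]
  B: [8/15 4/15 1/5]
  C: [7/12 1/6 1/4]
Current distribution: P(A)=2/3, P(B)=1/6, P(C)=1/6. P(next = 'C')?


P(next=C) = Σᵢ P(now=i)×P(i→C)
= 2/3×4/9 + 1/6×1/5 + 1/6×1/4
= 8/27 + 1/30 + 1/24 = 401/1080

P = 401/1080 ≈ 0.3713


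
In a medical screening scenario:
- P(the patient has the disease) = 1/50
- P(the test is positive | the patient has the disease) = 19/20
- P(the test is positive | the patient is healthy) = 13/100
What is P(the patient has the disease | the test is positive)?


Using Bayes' theorem:
P(A|B) = P(B|A)·P(A) / P(B)

P(the test is positive) = 19/20 × 1/50 + 13/100 × 49/50
= 19/1000 + 637/5000 = 183/1250

P(the patient has the disease|the test is positive) = (19/1000) / (183/1250) = 95/732

P(the patient has the disease|the test is positive) = 95/732 ≈ 12.98%


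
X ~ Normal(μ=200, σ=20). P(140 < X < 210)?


z₁=(140-200)/20=-3.0, z₂=(210-200)/20=0.5
P = Φ(0.5) - Φ(-3.0) = 0.691462 - 0.001350 = 0.690112 ≈ 0.6901

P(140 < X < 210) ≈ 0.6901


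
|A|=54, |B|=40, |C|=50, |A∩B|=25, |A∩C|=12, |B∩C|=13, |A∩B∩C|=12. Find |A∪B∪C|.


|A∪B∪C| = 54+40+50-25-12-13+12 = 106

|A∪B∪C| = 106


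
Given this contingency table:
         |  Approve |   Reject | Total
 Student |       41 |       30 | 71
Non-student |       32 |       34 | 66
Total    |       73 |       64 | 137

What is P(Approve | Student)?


P(Approve | Student) = 41/(41+30) = 41/71

P(Approve|Student) = 41/71 ≈ 57.75%


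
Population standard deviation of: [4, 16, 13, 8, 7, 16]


Mean = 64/6 = 32/3
  (4-32/3)²=400/9
  (16-32/3)²=256/9
  (13-32/3)²=49/9
  (8-32/3)²=64/9
  (7-32/3)²=121/9
  (16-32/3)²=256/9
Σ(x-μ)² = 382/3
σ² = (382/3)/6 = 191/9

σ = √(191/9) ≈ 4.6068


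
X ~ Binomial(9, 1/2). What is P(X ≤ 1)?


P(X ≤ 1) = Σ P(X=i) for i=0..1
P(X=0) = 1/512
P(X=1) = 9/512
Sum = 5/256

P(X ≤ 1) = 5/256 ≈ 1.95%


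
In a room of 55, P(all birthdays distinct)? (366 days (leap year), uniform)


P(all different) = Π(366-i)/366 for i=0..54
= (366/366)×(365/366)×...×(312/366)
= 0.013909

P ≈ 0.0139 ≈ 1.39%


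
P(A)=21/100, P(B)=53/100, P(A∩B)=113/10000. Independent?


P(A)×P(B) = 1113/10000
P(A∩B) = 113/10000
Not equal → NOT independent

No, not independent


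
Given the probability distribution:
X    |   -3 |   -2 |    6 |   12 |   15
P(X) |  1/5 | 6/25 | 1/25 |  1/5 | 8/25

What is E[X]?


E[X] = Σ x·P(X=x)
= (-3)×(1/5) + (-2)×(6/25) + (6)×(1/25) + (12)×(1/5) + (15)×(8/25)
= 159/25

E[X] = 159/25


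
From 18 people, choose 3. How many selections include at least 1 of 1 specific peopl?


Complement: C(18,3) - C(17,3) = 816 - 680 = 136

136


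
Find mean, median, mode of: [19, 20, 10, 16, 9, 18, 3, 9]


Sorted: [3, 9, 9, 10, 16, 18, 19, 20]
Mean = 104/8 = 13
Median = 13
Freq: {19: 1, 20: 1, 10: 1, 16: 1, 9: 2, 18: 1, 3: 1}
Mode: [9]

Mean=13, Median=13, Mode=9


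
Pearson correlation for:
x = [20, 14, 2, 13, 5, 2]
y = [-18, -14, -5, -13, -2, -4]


n=6, Σx=56, Σy=-56, Σxy=-753, Σx²=798, Σy²=734
r = (6×(-753) - 56×(-56))/√((6×798 - 56²)(6×734 - (-56)²))
= -1382/√(1652×1268) = -1382/√2094736 ≈ -1382/1447.3203 ≈ -0.9549

r ≈ -0.9549


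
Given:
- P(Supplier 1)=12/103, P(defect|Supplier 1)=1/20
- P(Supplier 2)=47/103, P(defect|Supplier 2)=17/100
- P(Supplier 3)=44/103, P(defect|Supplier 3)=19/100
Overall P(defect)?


P(B) = Σ P(B|Aᵢ)×P(Aᵢ)
  1/20×12/103 = 3/515
  17/100×47/103 = 799/10300
  19/100×44/103 = 209/2575
Sum = 339/2060

P(defect) = 339/2060 ≈ 16.46%


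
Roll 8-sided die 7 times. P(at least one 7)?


P(no 7)^7 = (7/8)^7 = 823543/2097152
P(≥1) = 1 - 823543/2097152 = 1273609/2097152

P = 1273609/2097152 ≈ 60.73%


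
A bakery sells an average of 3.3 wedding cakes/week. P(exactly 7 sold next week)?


Poisson(λ=3.3): P(X=7) = e^(-λ)×λ^k/k!
= e^(-3.3) × 3.3^7 / 7!
≈ 0.0368831674 × 4261.8442977 / 5040 ≈ 0.031189

P(X=7) ≈ 0.031189 ≈ 3.12%


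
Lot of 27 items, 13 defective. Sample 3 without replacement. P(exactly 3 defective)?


Hypergeometric: C(13,3)×C(14,0)/C(27,3)
= 286×1/2925 = 22/225

P(X=3) = 22/225 ≈ 9.78%


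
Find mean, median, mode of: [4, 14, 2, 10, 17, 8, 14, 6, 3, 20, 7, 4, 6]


Sorted: [2, 3, 4, 4, 6, 6, 7, 8, 10, 14, 14, 17, 20]
Mean = 115/13
Median = 7
Freq: {4: 2, 14: 2, 2: 1, 10: 1, 17: 1, 8: 1, 6: 2, 3: 1, 20: 1, 7: 1}
Mode: [4, 6, 14]

Mean=115/13, Median=7, Mode=[4, 6, 14]


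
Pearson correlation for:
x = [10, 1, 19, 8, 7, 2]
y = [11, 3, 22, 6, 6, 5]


n=6, Σx=47, Σy=53, Σxy=631, Σx²=579, Σy²=711
r = (6×631 - 47×53)/√((6×579 - 47²)(6×711 - 53²))
= 1295/√(1265×1457) = 1295/√1843105 ≈ 1295/1357.6100 ≈ 0.9539

r ≈ 0.9539


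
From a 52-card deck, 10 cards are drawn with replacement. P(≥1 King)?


P(not a King) = 48/52 = 12/13
P(none in 10 draws) = (12/13)^10 = 61917364224/137858491849
P(≥1 King) = 1 - 61917364224/137858491849 = 75941127625/137858491849

P = 75941127625/137858491849 ≈ 55.09%


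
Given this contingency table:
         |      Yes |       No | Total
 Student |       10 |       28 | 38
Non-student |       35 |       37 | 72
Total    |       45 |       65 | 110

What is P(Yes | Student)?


P(Yes | Student) = 10/(10+28) = 10/38 = 5/19

P(Yes|Student) = 5/19 ≈ 26.32%


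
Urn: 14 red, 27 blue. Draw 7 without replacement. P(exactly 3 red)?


Hypergeometric: C(14,3)×C(27,4)/C(41,7)
= 364×17550/22481940 = 8190/28823

P(X=3) = 8190/28823 ≈ 28.41%


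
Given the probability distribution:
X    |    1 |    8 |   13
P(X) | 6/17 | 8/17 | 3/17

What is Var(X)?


E[X] = 109/17
E[X²] = 1025/17
Var(X) = E[X²] - (E[X])² = 1025/17 - 11881/289 = 5544/289

Var(X) = 5544/289 ≈ 19.1834


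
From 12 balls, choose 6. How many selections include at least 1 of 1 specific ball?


Complement: C(12,6) - C(11,6) = 924 - 462 = 462

462


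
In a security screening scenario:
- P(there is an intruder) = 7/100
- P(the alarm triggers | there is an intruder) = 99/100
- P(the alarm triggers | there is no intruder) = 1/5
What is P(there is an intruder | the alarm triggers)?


Using Bayes' theorem:
P(A|B) = P(B|A)·P(A) / P(B)

P(the alarm triggers) = 99/100 × 7/100 + 1/5 × 93/100
= 693/10000 + 93/500 = 2553/10000

P(there is an intruder|the alarm triggers) = (693/10000) / (2553/10000) = 231/851

P(there is an intruder|the alarm triggers) = 231/851 ≈ 27.14%


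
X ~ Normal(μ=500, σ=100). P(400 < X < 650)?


z₁=(400-500)/100=-1.0, z₂=(650-500)/100=1.5
P = Φ(1.5) - Φ(-1.0) = 0.933193 - 0.158655 = 0.774538 ≈ 0.7745

P(400 < X < 650) ≈ 0.7745


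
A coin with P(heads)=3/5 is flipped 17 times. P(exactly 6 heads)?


Binomial: P(X=6) = C(17,6)×p^6×(1-p)^11
= 12376 × 729/15625 × 2048/48828125 = 18477268992/762939453125

P(X=6) = 18477268992/762939453125 ≈ 2.42%


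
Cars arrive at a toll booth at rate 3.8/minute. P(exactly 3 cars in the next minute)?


Poisson(λ=3.8): P(X=3) = e^(-λ)×λ^k/k!
= e^(-3.8) × 3.8^3 / 3!
≈ 0.02237077186 × 54.872 / 6 ≈ 0.204588

P(X=3) ≈ 0.204588 ≈ 20.46%


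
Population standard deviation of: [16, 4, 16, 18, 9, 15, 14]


Mean = 92/7
  (16-92/7)²=400/49
  (4-92/7)²=4096/49
  (16-92/7)²=400/49
  (18-92/7)²=1156/49
  (9-92/7)²=841/49
  (15-92/7)²=169/49
  (14-92/7)²=36/49
Σ(x-μ)² = 1014/7
σ² = (1014/7)/7 = 1014/49

σ = √(1014/49) ≈ 4.5491


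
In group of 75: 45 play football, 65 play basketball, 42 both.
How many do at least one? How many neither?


|A∪B| = 45+65-42 = 68
Neither = 75-68 = 7

At least one: 68; Neither: 7


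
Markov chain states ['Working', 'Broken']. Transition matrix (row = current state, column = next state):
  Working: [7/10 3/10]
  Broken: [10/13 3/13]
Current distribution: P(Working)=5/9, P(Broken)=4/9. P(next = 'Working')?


P(next=Working) = Σᵢ P(now=i)×P(i→Working)
= 5/9×7/10 + 4/9×10/13
= 7/18 + 40/117 = 19/26

P = 19/26 ≈ 0.7308


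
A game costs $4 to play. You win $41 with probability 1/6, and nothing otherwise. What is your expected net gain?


E[gain] = (41-4)×1/6 + (-4)×5/6
= 37/6 - 10/3 = 17/6

Expected net gain = $17/6 ≈ $2.83


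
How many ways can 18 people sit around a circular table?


Circular arrangements of 18 distinct objects: fix one position to break rotational symmetry.
(n-1)! = 17! = 355687428096000

355687428096000


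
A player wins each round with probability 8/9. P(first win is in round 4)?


Geometric: P(X=4) = (1-p)^(k-1)×p = (1/9)^3×8/9 = 8/6561

P(X=4) = 8/6561 ≈ 0.12%


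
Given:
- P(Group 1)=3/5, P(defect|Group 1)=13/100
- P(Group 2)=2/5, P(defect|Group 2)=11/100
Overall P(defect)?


P(B) = Σ P(B|Aᵢ)×P(Aᵢ)
  13/100×3/5 = 39/500
  11/100×2/5 = 11/250
Sum = 61/500

P(defect) = 61/500 ≈ 12.20%


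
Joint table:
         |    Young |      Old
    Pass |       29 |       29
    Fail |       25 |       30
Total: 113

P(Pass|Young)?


P(Pass|Young) = 29/(29+25) = 29/54

P = 29/54 ≈ 53.70%


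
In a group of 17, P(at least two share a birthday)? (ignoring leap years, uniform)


P(all different) = Π(365-i)/365 for i=0..16
= 0.684992
P(match) = 1 - 0.684992 = 0.315008

P ≈ 0.3150 ≈ 31.50%


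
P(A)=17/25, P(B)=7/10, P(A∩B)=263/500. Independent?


P(A)×P(B) = 119/250
P(A∩B) = 263/500
Not equal → NOT independent

No, not independent


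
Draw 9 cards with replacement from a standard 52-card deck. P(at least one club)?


P(not a club) = 39/52 = 3/4
P(none in 9 draws) = (3/4)^9 = 19683/262144
P(≥1 club) = 1 - 19683/262144 = 242461/262144

P = 242461/262144 ≈ 92.49%


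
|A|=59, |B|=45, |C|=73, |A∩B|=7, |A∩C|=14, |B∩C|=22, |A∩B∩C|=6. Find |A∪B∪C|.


|A∪B∪C| = 59+45+73-7-14-22+6 = 140

|A∪B∪C| = 140


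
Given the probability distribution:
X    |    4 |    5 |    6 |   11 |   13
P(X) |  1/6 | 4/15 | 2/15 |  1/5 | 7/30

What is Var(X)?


E[X] = 241/30
E[X²] = 2333/30
Var(X) = E[X²] - (E[X])² = 2333/30 - 58081/900 = 11909/900

Var(X) = 11909/900 ≈ 13.2322
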